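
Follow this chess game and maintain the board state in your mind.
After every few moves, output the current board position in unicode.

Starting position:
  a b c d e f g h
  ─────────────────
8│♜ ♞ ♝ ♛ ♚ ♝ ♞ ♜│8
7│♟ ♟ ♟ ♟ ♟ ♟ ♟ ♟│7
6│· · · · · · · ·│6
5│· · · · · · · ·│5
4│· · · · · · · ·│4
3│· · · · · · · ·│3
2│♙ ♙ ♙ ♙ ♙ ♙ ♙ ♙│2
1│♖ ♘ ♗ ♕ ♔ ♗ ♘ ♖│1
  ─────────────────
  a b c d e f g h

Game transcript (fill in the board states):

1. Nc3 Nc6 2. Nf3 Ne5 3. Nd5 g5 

  a b c d e f g h
  ─────────────────
8│♜ · ♝ ♛ ♚ ♝ ♞ ♜│8
7│♟ ♟ ♟ ♟ ♟ ♟ · ♟│7
6│· · · · · · · ·│6
5│· · · ♘ ♞ · ♟ ·│5
4│· · · · · · · ·│4
3│· · · · · ♘ · ·│3
2│♙ ♙ ♙ ♙ ♙ ♙ ♙ ♙│2
1│♖ · ♗ ♕ ♔ ♗ · ♖│1
  ─────────────────
  a b c d e f g h

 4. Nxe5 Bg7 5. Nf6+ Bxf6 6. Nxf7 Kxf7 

  a b c d e f g h
  ─────────────────
8│♜ · ♝ ♛ · · ♞ ♜│8
7│♟ ♟ ♟ ♟ ♟ ♚ · ♟│7
6│· · · · · ♝ · ·│6
5│· · · · · · ♟ ·│5
4│· · · · · · · ·│4
3│· · · · · · · ·│3
2│♙ ♙ ♙ ♙ ♙ ♙ ♙ ♙│2
1│♖ · ♗ ♕ ♔ ♗ · ♖│1
  ─────────────────
  a b c d e f g h

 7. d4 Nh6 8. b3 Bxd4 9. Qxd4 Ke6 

  a b c d e f g h
  ─────────────────
8│♜ · ♝ ♛ · · · ♜│8
7│♟ ♟ ♟ ♟ ♟ · · ♟│7
6│· · · · ♚ · · ♞│6
5│· · · · · · ♟ ·│5
4│· · · ♕ · · · ·│4
3│· ♙ · · · · · ·│3
2│♙ · ♙ · ♙ ♙ ♙ ♙│2
1│♖ · ♗ · ♔ ♗ · ♖│1
  ─────────────────
  a b c d e f g h

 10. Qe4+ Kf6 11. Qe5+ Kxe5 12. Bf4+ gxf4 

  a b c d e f g h
  ─────────────────
8│♜ · ♝ ♛ · · · ♜│8
7│♟ ♟ ♟ ♟ ♟ · · ♟│7
6│· · · · · · · ♞│6
5│· · · · ♚ · · ·│5
4│· · · · · ♟ · ·│4
3│· ♙ · · · · · ·│3
2│♙ · ♙ · ♙ ♙ ♙ ♙│2
1│♖ · · · ♔ ♗ · ♖│1
  ─────────────────
  a b c d e f g h

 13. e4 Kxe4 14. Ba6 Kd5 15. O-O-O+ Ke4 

  a b c d e f g h
  ─────────────────
8│♜ · ♝ ♛ · · · ♜│8
7│♟ ♟ ♟ ♟ ♟ · · ♟│7
6│♗ · · · · · · ♞│6
5│· · · · · · · ·│5
4│· · · · ♚ ♟ · ·│4
3│· ♙ · · · · · ·│3
2│♙ · ♙ · · ♙ ♙ ♙│2
1│· · ♔ ♖ · · · ♖│1
  ─────────────────
  a b c d e f g h



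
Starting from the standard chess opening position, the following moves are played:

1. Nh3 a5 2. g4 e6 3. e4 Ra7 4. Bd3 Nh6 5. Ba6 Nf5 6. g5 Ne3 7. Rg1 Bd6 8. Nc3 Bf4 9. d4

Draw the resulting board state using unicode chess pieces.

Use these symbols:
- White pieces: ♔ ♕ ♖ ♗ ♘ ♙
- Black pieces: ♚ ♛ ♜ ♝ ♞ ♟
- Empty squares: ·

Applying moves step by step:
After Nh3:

♜ ♞ ♝ ♛ ♚ ♝ ♞ ♜
♟ ♟ ♟ ♟ ♟ ♟ ♟ ♟
· · · · · · · ·
· · · · · · · ·
· · · · · · · ·
· · · · · · · ♘
♙ ♙ ♙ ♙ ♙ ♙ ♙ ♙
♖ ♘ ♗ ♕ ♔ ♗ · ♖


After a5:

♜ ♞ ♝ ♛ ♚ ♝ ♞ ♜
· ♟ ♟ ♟ ♟ ♟ ♟ ♟
· · · · · · · ·
♟ · · · · · · ·
· · · · · · · ·
· · · · · · · ♘
♙ ♙ ♙ ♙ ♙ ♙ ♙ ♙
♖ ♘ ♗ ♕ ♔ ♗ · ♖


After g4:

♜ ♞ ♝ ♛ ♚ ♝ ♞ ♜
· ♟ ♟ ♟ ♟ ♟ ♟ ♟
· · · · · · · ·
♟ · · · · · · ·
· · · · · · ♙ ·
· · · · · · · ♘
♙ ♙ ♙ ♙ ♙ ♙ · ♙
♖ ♘ ♗ ♕ ♔ ♗ · ♖


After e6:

♜ ♞ ♝ ♛ ♚ ♝ ♞ ♜
· ♟ ♟ ♟ · ♟ ♟ ♟
· · · · ♟ · · ·
♟ · · · · · · ·
· · · · · · ♙ ·
· · · · · · · ♘
♙ ♙ ♙ ♙ ♙ ♙ · ♙
♖ ♘ ♗ ♕ ♔ ♗ · ♖


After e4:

♜ ♞ ♝ ♛ ♚ ♝ ♞ ♜
· ♟ ♟ ♟ · ♟ ♟ ♟
· · · · ♟ · · ·
♟ · · · · · · ·
· · · · ♙ · ♙ ·
· · · · · · · ♘
♙ ♙ ♙ ♙ · ♙ · ♙
♖ ♘ ♗ ♕ ♔ ♗ · ♖


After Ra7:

· ♞ ♝ ♛ ♚ ♝ ♞ ♜
♜ ♟ ♟ ♟ · ♟ ♟ ♟
· · · · ♟ · · ·
♟ · · · · · · ·
· · · · ♙ · ♙ ·
· · · · · · · ♘
♙ ♙ ♙ ♙ · ♙ · ♙
♖ ♘ ♗ ♕ ♔ ♗ · ♖


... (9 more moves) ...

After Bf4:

· ♞ ♝ ♛ ♚ · · ♜
♜ ♟ ♟ ♟ · ♟ ♟ ♟
♗ · · · ♟ · · ·
♟ · · · · · ♙ ·
· · · · ♙ ♝ · ·
· · ♘ · ♞ · · ♘
♙ ♙ ♙ ♙ · ♙ · ♙
♖ · ♗ ♕ ♔ · ♖ ·


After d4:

· ♞ ♝ ♛ ♚ · · ♜
♜ ♟ ♟ ♟ · ♟ ♟ ♟
♗ · · · ♟ · · ·
♟ · · · · · ♙ ·
· · · ♙ ♙ ♝ · ·
· · ♘ · ♞ · · ♘
♙ ♙ ♙ · · ♙ · ♙
♖ · ♗ ♕ ♔ · ♖ ·



  a b c d e f g h
  ─────────────────
8│· ♞ ♝ ♛ ♚ · · ♜│8
7│♜ ♟ ♟ ♟ · ♟ ♟ ♟│7
6│♗ · · · ♟ · · ·│6
5│♟ · · · · · ♙ ·│5
4│· · · ♙ ♙ ♝ · ·│4
3│· · ♘ · ♞ · · ♘│3
2│♙ ♙ ♙ · · ♙ · ♙│2
1│♖ · ♗ ♕ ♔ · ♖ ·│1
  ─────────────────
  a b c d e f g h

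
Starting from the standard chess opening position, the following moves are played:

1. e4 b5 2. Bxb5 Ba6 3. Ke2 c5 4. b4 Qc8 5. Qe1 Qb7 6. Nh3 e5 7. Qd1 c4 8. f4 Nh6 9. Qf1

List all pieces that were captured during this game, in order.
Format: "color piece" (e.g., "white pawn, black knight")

Tracking captures:
  Bxb5: captured black pawn

black pawn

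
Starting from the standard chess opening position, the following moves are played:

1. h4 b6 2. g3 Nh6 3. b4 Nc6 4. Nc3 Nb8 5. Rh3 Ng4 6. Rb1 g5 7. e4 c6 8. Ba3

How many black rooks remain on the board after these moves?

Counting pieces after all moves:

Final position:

  a b c d e f g h
  ─────────────────
8│♜ ♞ ♝ ♛ ♚ ♝ · ♜│8
7│♟ · · ♟ ♟ ♟ · ♟│7
6│· ♟ ♟ · · · · ·│6
5│· · · · · · ♟ ·│5
4│· ♙ · · ♙ · ♞ ♙│4
3│♗ · ♘ · · · ♙ ♖│3
2│♙ · ♙ ♙ · ♙ · ·│2
1│· ♖ · ♕ ♔ ♗ ♘ ·│1
  ─────────────────
  a b c d e f g h


2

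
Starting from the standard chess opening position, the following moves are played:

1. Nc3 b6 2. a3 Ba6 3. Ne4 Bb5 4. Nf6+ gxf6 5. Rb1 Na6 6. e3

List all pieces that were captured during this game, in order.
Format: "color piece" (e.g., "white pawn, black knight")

Tracking captures:
  gxf6: captured white knight

white knight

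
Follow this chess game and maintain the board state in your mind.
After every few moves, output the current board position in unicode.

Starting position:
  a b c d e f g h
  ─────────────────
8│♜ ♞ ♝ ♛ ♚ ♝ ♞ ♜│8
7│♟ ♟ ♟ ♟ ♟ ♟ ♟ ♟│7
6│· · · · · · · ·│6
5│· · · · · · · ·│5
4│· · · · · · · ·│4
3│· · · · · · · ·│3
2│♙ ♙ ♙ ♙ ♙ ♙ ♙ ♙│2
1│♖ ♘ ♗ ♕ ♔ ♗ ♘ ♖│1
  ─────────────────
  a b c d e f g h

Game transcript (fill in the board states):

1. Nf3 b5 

  a b c d e f g h
  ─────────────────
8│♜ ♞ ♝ ♛ ♚ ♝ ♞ ♜│8
7│♟ · ♟ ♟ ♟ ♟ ♟ ♟│7
6│· · · · · · · ·│6
5│· ♟ · · · · · ·│5
4│· · · · · · · ·│4
3│· · · · · ♘ · ·│3
2│♙ ♙ ♙ ♙ ♙ ♙ ♙ ♙│2
1│♖ ♘ ♗ ♕ ♔ ♗ · ♖│1
  ─────────────────
  a b c d e f g h

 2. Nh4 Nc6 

  a b c d e f g h
  ─────────────────
8│♜ · ♝ ♛ ♚ ♝ ♞ ♜│8
7│♟ · ♟ ♟ ♟ ♟ ♟ ♟│7
6│· · ♞ · · · · ·│6
5│· ♟ · · · · · ·│5
4│· · · · · · · ♘│4
3│· · · · · · · ·│3
2│♙ ♙ ♙ ♙ ♙ ♙ ♙ ♙│2
1│♖ ♘ ♗ ♕ ♔ ♗ · ♖│1
  ─────────────────
  a b c d e f g h

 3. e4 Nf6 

  a b c d e f g h
  ─────────────────
8│♜ · ♝ ♛ ♚ ♝ · ♜│8
7│♟ · ♟ ♟ ♟ ♟ ♟ ♟│7
6│· · ♞ · · ♞ · ·│6
5│· ♟ · · · · · ·│5
4│· · · · ♙ · · ♘│4
3│· · · · · · · ·│3
2│♙ ♙ ♙ ♙ · ♙ ♙ ♙│2
1│♖ ♘ ♗ ♕ ♔ ♗ · ♖│1
  ─────────────────
  a b c d e f g h



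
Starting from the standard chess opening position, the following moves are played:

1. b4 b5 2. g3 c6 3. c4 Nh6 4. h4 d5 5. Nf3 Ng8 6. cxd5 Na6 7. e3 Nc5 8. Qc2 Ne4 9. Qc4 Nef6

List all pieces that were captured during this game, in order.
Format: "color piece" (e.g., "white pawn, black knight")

Tracking captures:
  cxd5: captured black pawn

black pawn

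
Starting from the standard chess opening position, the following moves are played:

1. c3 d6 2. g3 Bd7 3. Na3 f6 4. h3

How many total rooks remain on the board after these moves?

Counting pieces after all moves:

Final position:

  a b c d e f g h
  ─────────────────
8│♜ ♞ · ♛ ♚ ♝ ♞ ♜│8
7│♟ ♟ ♟ ♝ ♟ · ♟ ♟│7
6│· · · ♟ · ♟ · ·│6
5│· · · · · · · ·│5
4│· · · · · · · ·│4
3│♘ · ♙ · · · ♙ ♙│3
2│♙ ♙ · ♙ ♙ ♙ · ·│2
1│♖ · ♗ ♕ ♔ ♗ ♘ ♖│1
  ─────────────────
  a b c d e f g h


4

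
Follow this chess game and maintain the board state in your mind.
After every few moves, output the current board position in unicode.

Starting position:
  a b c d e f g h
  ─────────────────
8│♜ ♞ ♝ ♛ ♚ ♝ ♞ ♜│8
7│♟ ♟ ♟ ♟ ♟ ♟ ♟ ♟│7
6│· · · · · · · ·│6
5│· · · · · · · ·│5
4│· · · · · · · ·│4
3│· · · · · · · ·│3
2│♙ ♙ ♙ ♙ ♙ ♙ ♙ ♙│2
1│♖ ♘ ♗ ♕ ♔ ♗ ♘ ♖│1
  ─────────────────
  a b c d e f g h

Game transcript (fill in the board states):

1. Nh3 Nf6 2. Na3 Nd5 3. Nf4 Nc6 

  a b c d e f g h
  ─────────────────
8│♜ · ♝ ♛ ♚ ♝ · ♜│8
7│♟ ♟ ♟ ♟ ♟ ♟ ♟ ♟│7
6│· · ♞ · · · · ·│6
5│· · · ♞ · · · ·│5
4│· · · · · ♘ · ·│4
3│♘ · · · · · · ·│3
2│♙ ♙ ♙ ♙ ♙ ♙ ♙ ♙│2
1│♖ · ♗ ♕ ♔ ♗ · ♖│1
  ─────────────────
  a b c d e f g h

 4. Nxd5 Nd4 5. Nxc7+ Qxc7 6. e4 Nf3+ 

  a b c d e f g h
  ─────────────────
8│♜ · ♝ · ♚ ♝ · ♜│8
7│♟ ♟ ♛ ♟ ♟ ♟ ♟ ♟│7
6│· · · · · · · ·│6
5│· · · · · · · ·│5
4│· · · · ♙ · · ·│4
3│♘ · · · · ♞ · ·│3
2│♙ ♙ ♙ ♙ · ♙ ♙ ♙│2
1│♖ · ♗ ♕ ♔ ♗ · ♖│1
  ─────────────────
  a b c d e f g h

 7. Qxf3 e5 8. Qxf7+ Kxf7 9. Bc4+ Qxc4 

  a b c d e f g h
  ─────────────────
8│♜ · ♝ · · ♝ · ♜│8
7│♟ ♟ · ♟ · ♚ ♟ ♟│7
6│· · · · · · · ·│6
5│· · · · ♟ · · ·│5
4│· · ♛ · ♙ · · ·│4
3│♘ · · · · · · ·│3
2│♙ ♙ ♙ ♙ · ♙ ♙ ♙│2
1│♖ · ♗ · ♔ · · ♖│1
  ─────────────────
  a b c d e f g h

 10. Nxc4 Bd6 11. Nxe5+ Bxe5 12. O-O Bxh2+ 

  a b c d e f g h
  ─────────────────
8│♜ · ♝ · · · · ♜│8
7│♟ ♟ · ♟ · ♚ ♟ ♟│7
6│· · · · · · · ·│6
5│· · · · · · · ·│5
4│· · · · ♙ · · ·│4
3│· · · · · · · ·│3
2│♙ ♙ ♙ ♙ · ♙ ♙ ♝│2
1│♖ · ♗ · · ♖ ♔ ·│1
  ─────────────────
  a b c d e f g h

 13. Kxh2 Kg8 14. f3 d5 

  a b c d e f g h
  ─────────────────
8│♜ · ♝ · · · ♚ ♜│8
7│♟ ♟ · · · · ♟ ♟│7
6│· · · · · · · ·│6
5│· · · ♟ · · · ·│5
4│· · · · ♙ · · ·│4
3│· · · · · ♙ · ·│3
2│♙ ♙ ♙ ♙ · · ♙ ♔│2
1│♖ · ♗ · · ♖ · ·│1
  ─────────────────
  a b c d e f g h


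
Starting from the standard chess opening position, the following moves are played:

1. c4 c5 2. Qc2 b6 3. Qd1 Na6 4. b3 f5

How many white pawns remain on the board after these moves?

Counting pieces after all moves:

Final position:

  a b c d e f g h
  ─────────────────
8│♜ · ♝ ♛ ♚ ♝ ♞ ♜│8
7│♟ · · ♟ ♟ · ♟ ♟│7
6│♞ ♟ · · · · · ·│6
5│· · ♟ · · ♟ · ·│5
4│· · ♙ · · · · ·│4
3│· ♙ · · · · · ·│3
2│♙ · · ♙ ♙ ♙ ♙ ♙│2
1│♖ ♘ ♗ ♕ ♔ ♗ ♘ ♖│1
  ─────────────────
  a b c d e f g h


8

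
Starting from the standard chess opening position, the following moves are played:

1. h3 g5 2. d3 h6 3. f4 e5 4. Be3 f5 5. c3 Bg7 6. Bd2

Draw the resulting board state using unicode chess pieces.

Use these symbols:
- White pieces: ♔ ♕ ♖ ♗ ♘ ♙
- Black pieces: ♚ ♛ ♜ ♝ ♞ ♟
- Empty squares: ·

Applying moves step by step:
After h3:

♜ ♞ ♝ ♛ ♚ ♝ ♞ ♜
♟ ♟ ♟ ♟ ♟ ♟ ♟ ♟
· · · · · · · ·
· · · · · · · ·
· · · · · · · ·
· · · · · · · ♙
♙ ♙ ♙ ♙ ♙ ♙ ♙ ·
♖ ♘ ♗ ♕ ♔ ♗ ♘ ♖


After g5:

♜ ♞ ♝ ♛ ♚ ♝ ♞ ♜
♟ ♟ ♟ ♟ ♟ ♟ · ♟
· · · · · · · ·
· · · · · · ♟ ·
· · · · · · · ·
· · · · · · · ♙
♙ ♙ ♙ ♙ ♙ ♙ ♙ ·
♖ ♘ ♗ ♕ ♔ ♗ ♘ ♖


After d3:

♜ ♞ ♝ ♛ ♚ ♝ ♞ ♜
♟ ♟ ♟ ♟ ♟ ♟ · ♟
· · · · · · · ·
· · · · · · ♟ ·
· · · · · · · ·
· · · ♙ · · · ♙
♙ ♙ ♙ · ♙ ♙ ♙ ·
♖ ♘ ♗ ♕ ♔ ♗ ♘ ♖


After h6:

♜ ♞ ♝ ♛ ♚ ♝ ♞ ♜
♟ ♟ ♟ ♟ ♟ ♟ · ·
· · · · · · · ♟
· · · · · · ♟ ·
· · · · · · · ·
· · · ♙ · · · ♙
♙ ♙ ♙ · ♙ ♙ ♙ ·
♖ ♘ ♗ ♕ ♔ ♗ ♘ ♖


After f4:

♜ ♞ ♝ ♛ ♚ ♝ ♞ ♜
♟ ♟ ♟ ♟ ♟ ♟ · ·
· · · · · · · ♟
· · · · · · ♟ ·
· · · · · ♙ · ·
· · · ♙ · · · ♙
♙ ♙ ♙ · ♙ · ♙ ·
♖ ♘ ♗ ♕ ♔ ♗ ♘ ♖


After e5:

♜ ♞ ♝ ♛ ♚ ♝ ♞ ♜
♟ ♟ ♟ ♟ · ♟ · ·
· · · · · · · ♟
· · · · ♟ · ♟ ·
· · · · · ♙ · ·
· · · ♙ · · · ♙
♙ ♙ ♙ · ♙ · ♙ ·
♖ ♘ ♗ ♕ ♔ ♗ ♘ ♖


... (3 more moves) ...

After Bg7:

♜ ♞ ♝ ♛ ♚ · ♞ ♜
♟ ♟ ♟ ♟ · · ♝ ·
· · · · · · · ♟
· · · · ♟ ♟ ♟ ·
· · · · · ♙ · ·
· · ♙ ♙ ♗ · · ♙
♙ ♙ · · ♙ · ♙ ·
♖ ♘ · ♕ ♔ ♗ ♘ ♖


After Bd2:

♜ ♞ ♝ ♛ ♚ · ♞ ♜
♟ ♟ ♟ ♟ · · ♝ ·
· · · · · · · ♟
· · · · ♟ ♟ ♟ ·
· · · · · ♙ · ·
· · ♙ ♙ · · · ♙
♙ ♙ · ♗ ♙ · ♙ ·
♖ ♘ · ♕ ♔ ♗ ♘ ♖



  a b c d e f g h
  ─────────────────
8│♜ ♞ ♝ ♛ ♚ · ♞ ♜│8
7│♟ ♟ ♟ ♟ · · ♝ ·│7
6│· · · · · · · ♟│6
5│· · · · ♟ ♟ ♟ ·│5
4│· · · · · ♙ · ·│4
3│· · ♙ ♙ · · · ♙│3
2│♙ ♙ · ♗ ♙ · ♙ ·│2
1│♖ ♘ · ♕ ♔ ♗ ♘ ♖│1
  ─────────────────
  a b c d e f g h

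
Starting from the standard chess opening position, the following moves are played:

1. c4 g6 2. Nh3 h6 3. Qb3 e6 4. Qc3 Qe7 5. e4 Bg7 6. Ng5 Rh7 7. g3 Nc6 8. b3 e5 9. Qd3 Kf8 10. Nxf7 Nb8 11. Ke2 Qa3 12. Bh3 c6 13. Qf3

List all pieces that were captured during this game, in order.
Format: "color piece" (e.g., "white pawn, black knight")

Tracking captures:
  Nxf7: captured black pawn

black pawn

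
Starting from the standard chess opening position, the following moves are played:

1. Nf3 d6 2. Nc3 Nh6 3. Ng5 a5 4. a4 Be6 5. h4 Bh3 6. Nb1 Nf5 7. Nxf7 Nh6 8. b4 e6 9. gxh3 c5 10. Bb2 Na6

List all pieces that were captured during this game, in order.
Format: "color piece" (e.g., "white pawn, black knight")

Tracking captures:
  Nxf7: captured black pawn
  gxh3: captured black bishop

black pawn, black bishop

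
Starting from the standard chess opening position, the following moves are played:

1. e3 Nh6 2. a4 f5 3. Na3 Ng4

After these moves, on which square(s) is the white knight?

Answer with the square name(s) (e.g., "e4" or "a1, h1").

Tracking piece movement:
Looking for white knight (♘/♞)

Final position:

  a b c d e f g h
  ─────────────────
8│♜ ♞ ♝ ♛ ♚ ♝ · ♜│8
7│♟ ♟ ♟ ♟ ♟ · ♟ ♟│7
6│· · · · · · · ·│6
5│· · · · · ♟ · ·│5
4│♙ · · · · · ♞ ·│4
3│♘ · · · ♙ · · ·│3
2│· ♙ ♙ ♙ · ♙ ♙ ♙│2
1│♖ · ♗ ♕ ♔ ♗ ♘ ♖│1
  ─────────────────
  a b c d e f g h


a3, g1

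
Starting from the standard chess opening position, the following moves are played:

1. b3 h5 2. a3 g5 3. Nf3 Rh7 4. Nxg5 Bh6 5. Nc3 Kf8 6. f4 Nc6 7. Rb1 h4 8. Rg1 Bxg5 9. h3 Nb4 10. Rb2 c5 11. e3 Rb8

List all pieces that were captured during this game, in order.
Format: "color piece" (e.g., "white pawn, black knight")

Tracking captures:
  Nxg5: captured black pawn
  Bxg5: captured white knight

black pawn, white knight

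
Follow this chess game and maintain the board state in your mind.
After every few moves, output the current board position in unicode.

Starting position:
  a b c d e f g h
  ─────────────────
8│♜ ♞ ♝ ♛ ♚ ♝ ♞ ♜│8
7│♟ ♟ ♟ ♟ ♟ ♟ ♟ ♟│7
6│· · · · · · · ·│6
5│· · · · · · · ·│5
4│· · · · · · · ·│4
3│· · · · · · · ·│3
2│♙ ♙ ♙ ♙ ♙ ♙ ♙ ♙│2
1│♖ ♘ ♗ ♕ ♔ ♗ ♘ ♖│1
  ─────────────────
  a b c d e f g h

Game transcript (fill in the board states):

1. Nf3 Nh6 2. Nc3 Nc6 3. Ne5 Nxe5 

  a b c d e f g h
  ─────────────────
8│♜ · ♝ ♛ ♚ ♝ · ♜│8
7│♟ ♟ ♟ ♟ ♟ ♟ ♟ ♟│7
6│· · · · · · · ♞│6
5│· · · · ♞ · · ·│5
4│· · · · · · · ·│4
3│· · ♘ · · · · ·│3
2│♙ ♙ ♙ ♙ ♙ ♙ ♙ ♙│2
1│♖ · ♗ ♕ ♔ ♗ · ♖│1
  ─────────────────
  a b c d e f g h

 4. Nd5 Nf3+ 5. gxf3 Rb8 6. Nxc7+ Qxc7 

  a b c d e f g h
  ─────────────────
8│· ♜ ♝ · ♚ ♝ · ♜│8
7│♟ ♟ ♛ ♟ ♟ ♟ ♟ ♟│7
6│· · · · · · · ♞│6
5│· · · · · · · ·│5
4│· · · · · · · ·│4
3│· · · · · ♙ · ·│3
2│♙ ♙ ♙ ♙ ♙ ♙ · ♙│2
1│♖ · ♗ ♕ ♔ ♗ · ♖│1
  ─────────────────
  a b c d e f g h

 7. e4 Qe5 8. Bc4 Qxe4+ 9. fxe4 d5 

  a b c d e f g h
  ─────────────────
8│· ♜ ♝ · ♚ ♝ · ♜│8
7│♟ ♟ · · ♟ ♟ ♟ ♟│7
6│· · · · · · · ♞│6
5│· · · ♟ · · · ·│5
4│· · ♗ · ♙ · · ·│4
3│· · · · · · · ·│3
2│♙ ♙ ♙ ♙ · ♙ · ♙│2
1│♖ · ♗ ♕ ♔ · · ♖│1
  ─────────────────
  a b c d e f g h

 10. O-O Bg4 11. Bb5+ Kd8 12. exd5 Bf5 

  a b c d e f g h
  ─────────────────
8│· ♜ · ♚ · ♝ · ♜│8
7│♟ ♟ · · ♟ ♟ ♟ ♟│7
6│· · · · · · · ♞│6
5│· ♗ · ♙ · ♝ · ·│5
4│· · · · · · · ·│4
3│· · · · · · · ·│3
2│♙ ♙ ♙ ♙ · ♙ · ♙│2
1│♖ · ♗ ♕ · ♖ ♔ ·│1
  ─────────────────
  a b c d e f g h

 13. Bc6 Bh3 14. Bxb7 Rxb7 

  a b c d e f g h
  ─────────────────
8│· · · ♚ · ♝ · ♜│8
7│♟ ♜ · · ♟ ♟ ♟ ♟│7
6│· · · · · · · ♞│6
5│· · · ♙ · · · ·│5
4│· · · · · · · ·│4
3│· · · · · · · ♝│3
2│♙ ♙ ♙ ♙ · ♙ · ♙│2
1│♖ · ♗ ♕ · ♖ ♔ ·│1
  ─────────────────
  a b c d e f g h


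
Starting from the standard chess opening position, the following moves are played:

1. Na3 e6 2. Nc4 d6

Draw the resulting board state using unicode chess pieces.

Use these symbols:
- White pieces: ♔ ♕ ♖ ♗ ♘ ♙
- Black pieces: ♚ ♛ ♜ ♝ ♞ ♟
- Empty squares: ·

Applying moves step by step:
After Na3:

♜ ♞ ♝ ♛ ♚ ♝ ♞ ♜
♟ ♟ ♟ ♟ ♟ ♟ ♟ ♟
· · · · · · · ·
· · · · · · · ·
· · · · · · · ·
♘ · · · · · · ·
♙ ♙ ♙ ♙ ♙ ♙ ♙ ♙
♖ · ♗ ♕ ♔ ♗ ♘ ♖


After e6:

♜ ♞ ♝ ♛ ♚ ♝ ♞ ♜
♟ ♟ ♟ ♟ · ♟ ♟ ♟
· · · · ♟ · · ·
· · · · · · · ·
· · · · · · · ·
♘ · · · · · · ·
♙ ♙ ♙ ♙ ♙ ♙ ♙ ♙
♖ · ♗ ♕ ♔ ♗ ♘ ♖


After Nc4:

♜ ♞ ♝ ♛ ♚ ♝ ♞ ♜
♟ ♟ ♟ ♟ · ♟ ♟ ♟
· · · · ♟ · · ·
· · · · · · · ·
· · ♘ · · · · ·
· · · · · · · ·
♙ ♙ ♙ ♙ ♙ ♙ ♙ ♙
♖ · ♗ ♕ ♔ ♗ ♘ ♖


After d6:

♜ ♞ ♝ ♛ ♚ ♝ ♞ ♜
♟ ♟ ♟ · · ♟ ♟ ♟
· · · ♟ ♟ · · ·
· · · · · · · ·
· · ♘ · · · · ·
· · · · · · · ·
♙ ♙ ♙ ♙ ♙ ♙ ♙ ♙
♖ · ♗ ♕ ♔ ♗ ♘ ♖



  a b c d e f g h
  ─────────────────
8│♜ ♞ ♝ ♛ ♚ ♝ ♞ ♜│8
7│♟ ♟ ♟ · · ♟ ♟ ♟│7
6│· · · ♟ ♟ · · ·│6
5│· · · · · · · ·│5
4│· · ♘ · · · · ·│4
3│· · · · · · · ·│3
2│♙ ♙ ♙ ♙ ♙ ♙ ♙ ♙│2
1│♖ · ♗ ♕ ♔ ♗ ♘ ♖│1
  ─────────────────
  a b c d e f g h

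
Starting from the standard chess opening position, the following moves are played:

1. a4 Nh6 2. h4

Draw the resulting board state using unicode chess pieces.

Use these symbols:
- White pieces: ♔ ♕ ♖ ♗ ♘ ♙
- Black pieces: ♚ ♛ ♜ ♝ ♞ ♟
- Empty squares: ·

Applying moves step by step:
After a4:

♜ ♞ ♝ ♛ ♚ ♝ ♞ ♜
♟ ♟ ♟ ♟ ♟ ♟ ♟ ♟
· · · · · · · ·
· · · · · · · ·
♙ · · · · · · ·
· · · · · · · ·
· ♙ ♙ ♙ ♙ ♙ ♙ ♙
♖ ♘ ♗ ♕ ♔ ♗ ♘ ♖


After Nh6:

♜ ♞ ♝ ♛ ♚ ♝ · ♜
♟ ♟ ♟ ♟ ♟ ♟ ♟ ♟
· · · · · · · ♞
· · · · · · · ·
♙ · · · · · · ·
· · · · · · · ·
· ♙ ♙ ♙ ♙ ♙ ♙ ♙
♖ ♘ ♗ ♕ ♔ ♗ ♘ ♖


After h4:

♜ ♞ ♝ ♛ ♚ ♝ · ♜
♟ ♟ ♟ ♟ ♟ ♟ ♟ ♟
· · · · · · · ♞
· · · · · · · ·
♙ · · · · · · ♙
· · · · · · · ·
· ♙ ♙ ♙ ♙ ♙ ♙ ·
♖ ♘ ♗ ♕ ♔ ♗ ♘ ♖



  a b c d e f g h
  ─────────────────
8│♜ ♞ ♝ ♛ ♚ ♝ · ♜│8
7│♟ ♟ ♟ ♟ ♟ ♟ ♟ ♟│7
6│· · · · · · · ♞│6
5│· · · · · · · ·│5
4│♙ · · · · · · ♙│4
3│· · · · · · · ·│3
2│· ♙ ♙ ♙ ♙ ♙ ♙ ·│2
1│♖ ♘ ♗ ♕ ♔ ♗ ♘ ♖│1
  ─────────────────
  a b c d e f g h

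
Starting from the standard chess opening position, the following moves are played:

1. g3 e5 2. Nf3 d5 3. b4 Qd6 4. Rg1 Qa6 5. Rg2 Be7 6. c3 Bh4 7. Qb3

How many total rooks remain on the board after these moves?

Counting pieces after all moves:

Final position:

  a b c d e f g h
  ─────────────────
8│♜ ♞ ♝ · ♚ · ♞ ♜│8
7│♟ ♟ ♟ · · ♟ ♟ ♟│7
6│♛ · · · · · · ·│6
5│· · · ♟ ♟ · · ·│5
4│· ♙ · · · · · ♝│4
3│· ♕ ♙ · · ♘ ♙ ·│3
2│♙ · · ♙ ♙ ♙ ♖ ♙│2
1│♖ ♘ ♗ · ♔ ♗ · ·│1
  ─────────────────
  a b c d e f g h


4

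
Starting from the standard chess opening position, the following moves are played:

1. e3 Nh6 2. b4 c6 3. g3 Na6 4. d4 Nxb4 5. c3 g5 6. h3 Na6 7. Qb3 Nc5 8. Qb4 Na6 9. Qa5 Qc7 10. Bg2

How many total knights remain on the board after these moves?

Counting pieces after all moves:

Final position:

  a b c d e f g h
  ─────────────────
8│♜ · ♝ · ♚ ♝ · ♜│8
7│♟ ♟ ♛ ♟ ♟ ♟ · ♟│7
6│♞ · ♟ · · · · ♞│6
5│♕ · · · · · ♟ ·│5
4│· · · ♙ · · · ·│4
3│· · ♙ · ♙ · ♙ ♙│3
2│♙ · · · · ♙ ♗ ·│2
1│♖ ♘ ♗ · ♔ · ♘ ♖│1
  ─────────────────
  a b c d e f g h


4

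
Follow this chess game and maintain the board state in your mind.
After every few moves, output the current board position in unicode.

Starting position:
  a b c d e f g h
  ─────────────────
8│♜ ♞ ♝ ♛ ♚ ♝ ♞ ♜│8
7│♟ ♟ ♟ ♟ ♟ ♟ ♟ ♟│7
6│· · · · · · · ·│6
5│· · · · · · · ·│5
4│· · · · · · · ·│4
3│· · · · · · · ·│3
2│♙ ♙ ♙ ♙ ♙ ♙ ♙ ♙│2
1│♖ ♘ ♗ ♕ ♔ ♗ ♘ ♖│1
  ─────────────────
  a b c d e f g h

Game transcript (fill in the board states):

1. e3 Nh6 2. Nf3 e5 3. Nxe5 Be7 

  a b c d e f g h
  ─────────────────
8│♜ ♞ ♝ ♛ ♚ · · ♜│8
7│♟ ♟ ♟ ♟ ♝ ♟ ♟ ♟│7
6│· · · · · · · ♞│6
5│· · · · ♘ · · ·│5
4│· · · · · · · ·│4
3│· · · · ♙ · · ·│3
2│♙ ♙ ♙ ♙ · ♙ ♙ ♙│2
1│♖ ♘ ♗ ♕ ♔ ♗ · ♖│1
  ─────────────────
  a b c d e f g h

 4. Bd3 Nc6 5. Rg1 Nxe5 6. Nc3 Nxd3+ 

  a b c d e f g h
  ─────────────────
8│♜ · ♝ ♛ ♚ · · ♜│8
7│♟ ♟ ♟ ♟ ♝ ♟ ♟ ♟│7
6│· · · · · · · ♞│6
5│· · · · · · · ·│5
4│· · · · · · · ·│4
3│· · ♘ ♞ ♙ · · ·│3
2│♙ ♙ ♙ ♙ · ♙ ♙ ♙│2
1│♖ · ♗ ♕ ♔ · ♖ ·│1
  ─────────────────
  a b c d e f g h

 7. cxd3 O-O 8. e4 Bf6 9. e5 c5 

  a b c d e f g h
  ─────────────────
8│♜ · ♝ ♛ · ♜ ♚ ·│8
7│♟ ♟ · ♟ · ♟ ♟ ♟│7
6│· · · · · ♝ · ♞│6
5│· · ♟ · ♙ · · ·│5
4│· · · · · · · ·│4
3│· · ♘ ♙ · · · ·│3
2│♙ ♙ · ♙ · ♙ ♙ ♙│2
1│♖ · ♗ ♕ ♔ · ♖ ·│1
  ─────────────────
  a b c d e f g h

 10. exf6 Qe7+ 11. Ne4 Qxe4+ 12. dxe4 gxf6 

  a b c d e f g h
  ─────────────────
8│♜ · ♝ · · ♜ ♚ ·│8
7│♟ ♟ · ♟ · ♟ · ♟│7
6│· · · · · ♟ · ♞│6
5│· · ♟ · · · · ·│5
4│· · · · ♙ · · ·│4
3│· · · · · · · ·│3
2│♙ ♙ · ♙ · ♙ ♙ ♙│2
1│♖ · ♗ ♕ ♔ · ♖ ·│1
  ─────────────────
  a b c d e f g h



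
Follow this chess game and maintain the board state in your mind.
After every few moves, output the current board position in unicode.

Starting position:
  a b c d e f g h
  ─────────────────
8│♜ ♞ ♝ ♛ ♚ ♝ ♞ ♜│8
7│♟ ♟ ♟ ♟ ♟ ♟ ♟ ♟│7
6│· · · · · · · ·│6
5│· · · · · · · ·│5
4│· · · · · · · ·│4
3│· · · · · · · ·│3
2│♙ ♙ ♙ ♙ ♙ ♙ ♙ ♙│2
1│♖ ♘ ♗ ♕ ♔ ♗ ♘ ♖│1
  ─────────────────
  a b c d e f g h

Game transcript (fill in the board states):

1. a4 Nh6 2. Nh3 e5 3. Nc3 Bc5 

  a b c d e f g h
  ─────────────────
8│♜ ♞ ♝ ♛ ♚ · · ♜│8
7│♟ ♟ ♟ ♟ · ♟ ♟ ♟│7
6│· · · · · · · ♞│6
5│· · ♝ · ♟ · · ·│5
4│♙ · · · · · · ·│4
3│· · ♘ · · · · ♘│3
2│· ♙ ♙ ♙ ♙ ♙ ♙ ♙│2
1│♖ · ♗ ♕ ♔ ♗ · ♖│1
  ─────────────────
  a b c d e f g h

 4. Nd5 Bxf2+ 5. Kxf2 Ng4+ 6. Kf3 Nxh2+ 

  a b c d e f g h
  ─────────────────
8│♜ ♞ ♝ ♛ ♚ · · ♜│8
7│♟ ♟ ♟ ♟ · ♟ ♟ ♟│7
6│· · · · · · · ·│6
5│· · · ♘ ♟ · · ·│5
4│♙ · · · · · · ·│4
3│· · · · · ♔ · ♘│3
2│· ♙ ♙ ♙ ♙ · ♙ ♞│2
1│♖ · ♗ ♕ · ♗ · ♖│1
  ─────────────────
  a b c d e f g h

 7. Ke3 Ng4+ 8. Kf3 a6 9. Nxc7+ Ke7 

  a b c d e f g h
  ─────────────────
8│♜ ♞ ♝ ♛ · · · ♜│8
7│· ♟ ♘ ♟ ♚ ♟ ♟ ♟│7
6│♟ · · · · · · ·│6
5│· · · · ♟ · · ·│5
4│♙ · · · · · ♞ ·│4
3│· · · · · ♔ · ♘│3
2│· ♙ ♙ ♙ ♙ · ♙ ·│2
1│♖ · ♗ ♕ · ♗ · ♖│1
  ─────────────────
  a b c d e f g h

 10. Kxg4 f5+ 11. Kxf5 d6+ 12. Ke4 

  a b c d e f g h
  ─────────────────
8│♜ ♞ ♝ ♛ · · · ♜│8
7│· ♟ ♘ · ♚ · ♟ ♟│7
6│♟ · · ♟ · · · ·│6
5│· · · · ♟ · · ·│5
4│♙ · · · ♔ · · ·│4
3│· · · · · · · ♘│3
2│· ♙ ♙ ♙ ♙ · ♙ ·│2
1│♖ · ♗ ♕ · ♗ · ♖│1
  ─────────────────
  a b c d e f g h


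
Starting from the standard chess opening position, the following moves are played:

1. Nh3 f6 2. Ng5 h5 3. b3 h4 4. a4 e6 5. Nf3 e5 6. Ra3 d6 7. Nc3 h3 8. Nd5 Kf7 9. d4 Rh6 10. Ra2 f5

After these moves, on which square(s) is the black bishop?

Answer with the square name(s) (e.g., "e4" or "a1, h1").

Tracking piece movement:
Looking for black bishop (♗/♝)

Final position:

  a b c d e f g h
  ─────────────────
8│♜ ♞ ♝ ♛ · ♝ ♞ ·│8
7│♟ ♟ ♟ · · ♚ ♟ ·│7
6│· · · ♟ · · · ♜│6
5│· · · ♘ ♟ ♟ · ·│5
4│♙ · · ♙ · · · ·│4
3│· ♙ · · · ♘ · ♟│3
2│♖ · ♙ · ♙ ♙ ♙ ♙│2
1│· · ♗ ♕ ♔ ♗ · ♖│1
  ─────────────────
  a b c d e f g h


c8, f8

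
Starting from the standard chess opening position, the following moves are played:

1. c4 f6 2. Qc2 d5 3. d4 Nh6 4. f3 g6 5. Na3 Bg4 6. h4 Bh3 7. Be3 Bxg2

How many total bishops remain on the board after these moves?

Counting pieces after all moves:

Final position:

  a b c d e f g h
  ─────────────────
8│♜ ♞ · ♛ ♚ ♝ · ♜│8
7│♟ ♟ ♟ · ♟ · · ♟│7
6│· · · · · ♟ ♟ ♞│6
5│· · · ♟ · · · ·│5
4│· · ♙ ♙ · · · ♙│4
3│♘ · · · ♗ ♙ · ·│3
2│♙ ♙ ♕ · ♙ · ♝ ·│2
1│♖ · · · ♔ ♗ ♘ ♖│1
  ─────────────────
  a b c d e f g h


4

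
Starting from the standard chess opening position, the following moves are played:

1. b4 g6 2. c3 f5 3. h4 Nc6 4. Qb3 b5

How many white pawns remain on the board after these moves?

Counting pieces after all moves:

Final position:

  a b c d e f g h
  ─────────────────
8│♜ · ♝ ♛ ♚ ♝ ♞ ♜│8
7│♟ · ♟ ♟ ♟ · · ♟│7
6│· · ♞ · · · ♟ ·│6
5│· ♟ · · · ♟ · ·│5
4│· ♙ · · · · · ♙│4
3│· ♕ ♙ · · · · ·│3
2│♙ · · ♙ ♙ ♙ ♙ ·│2
1│♖ ♘ ♗ · ♔ ♗ ♘ ♖│1
  ─────────────────
  a b c d e f g h


8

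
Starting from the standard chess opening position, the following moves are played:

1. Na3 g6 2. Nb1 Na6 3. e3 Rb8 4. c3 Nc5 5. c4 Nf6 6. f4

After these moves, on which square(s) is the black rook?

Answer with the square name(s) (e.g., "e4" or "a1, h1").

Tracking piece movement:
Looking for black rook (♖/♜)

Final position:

  a b c d e f g h
  ─────────────────
8│· ♜ ♝ ♛ ♚ ♝ · ♜│8
7│♟ ♟ ♟ ♟ ♟ ♟ · ♟│7
6│· · · · · ♞ ♟ ·│6
5│· · ♞ · · · · ·│5
4│· · ♙ · · ♙ · ·│4
3│· · · · ♙ · · ·│3
2│♙ ♙ · ♙ · · ♙ ♙│2
1│♖ ♘ ♗ ♕ ♔ ♗ ♘ ♖│1
  ─────────────────
  a b c d e f g h


b8, h8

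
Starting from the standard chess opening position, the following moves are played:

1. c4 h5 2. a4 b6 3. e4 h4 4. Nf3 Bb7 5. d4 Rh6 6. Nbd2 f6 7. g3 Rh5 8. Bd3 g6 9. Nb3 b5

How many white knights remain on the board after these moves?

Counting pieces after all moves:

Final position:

  a b c d e f g h
  ─────────────────
8│♜ ♞ · ♛ ♚ ♝ ♞ ·│8
7│♟ ♝ ♟ ♟ ♟ · · ·│7
6│· · · · · ♟ ♟ ·│6
5│· ♟ · · · · · ♜│5
4│♙ · ♙ ♙ ♙ · · ♟│4
3│· ♘ · ♗ · ♘ ♙ ·│3
2│· ♙ · · · ♙ · ♙│2
1│♖ · ♗ ♕ ♔ · · ♖│1
  ─────────────────
  a b c d e f g h


2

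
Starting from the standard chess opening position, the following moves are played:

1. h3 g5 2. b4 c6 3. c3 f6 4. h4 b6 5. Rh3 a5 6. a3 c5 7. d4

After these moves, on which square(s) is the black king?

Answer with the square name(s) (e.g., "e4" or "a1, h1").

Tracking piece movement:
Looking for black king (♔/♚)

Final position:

  a b c d e f g h
  ─────────────────
8│♜ ♞ ♝ ♛ ♚ ♝ ♞ ♜│8
7│· · · ♟ ♟ · · ♟│7
6│· ♟ · · · ♟ · ·│6
5│♟ · ♟ · · · ♟ ·│5
4│· ♙ · ♙ · · · ♙│4
3│♙ · ♙ · · · · ♖│3
2│· · · · ♙ ♙ ♙ ·│2
1│♖ ♘ ♗ ♕ ♔ ♗ ♘ ·│1
  ─────────────────
  a b c d e f g h


e8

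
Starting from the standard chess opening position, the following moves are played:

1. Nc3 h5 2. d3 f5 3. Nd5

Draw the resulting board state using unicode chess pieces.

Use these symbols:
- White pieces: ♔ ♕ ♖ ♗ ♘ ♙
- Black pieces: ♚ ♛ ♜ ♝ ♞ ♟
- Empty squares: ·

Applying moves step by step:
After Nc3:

♜ ♞ ♝ ♛ ♚ ♝ ♞ ♜
♟ ♟ ♟ ♟ ♟ ♟ ♟ ♟
· · · · · · · ·
· · · · · · · ·
· · · · · · · ·
· · ♘ · · · · ·
♙ ♙ ♙ ♙ ♙ ♙ ♙ ♙
♖ · ♗ ♕ ♔ ♗ ♘ ♖


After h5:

♜ ♞ ♝ ♛ ♚ ♝ ♞ ♜
♟ ♟ ♟ ♟ ♟ ♟ ♟ ·
· · · · · · · ·
· · · · · · · ♟
· · · · · · · ·
· · ♘ · · · · ·
♙ ♙ ♙ ♙ ♙ ♙ ♙ ♙
♖ · ♗ ♕ ♔ ♗ ♘ ♖


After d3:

♜ ♞ ♝ ♛ ♚ ♝ ♞ ♜
♟ ♟ ♟ ♟ ♟ ♟ ♟ ·
· · · · · · · ·
· · · · · · · ♟
· · · · · · · ·
· · ♘ ♙ · · · ·
♙ ♙ ♙ · ♙ ♙ ♙ ♙
♖ · ♗ ♕ ♔ ♗ ♘ ♖


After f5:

♜ ♞ ♝ ♛ ♚ ♝ ♞ ♜
♟ ♟ ♟ ♟ ♟ · ♟ ·
· · · · · · · ·
· · · · · ♟ · ♟
· · · · · · · ·
· · ♘ ♙ · · · ·
♙ ♙ ♙ · ♙ ♙ ♙ ♙
♖ · ♗ ♕ ♔ ♗ ♘ ♖


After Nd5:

♜ ♞ ♝ ♛ ♚ ♝ ♞ ♜
♟ ♟ ♟ ♟ ♟ · ♟ ·
· · · · · · · ·
· · · ♘ · ♟ · ♟
· · · · · · · ·
· · · ♙ · · · ·
♙ ♙ ♙ · ♙ ♙ ♙ ♙
♖ · ♗ ♕ ♔ ♗ ♘ ♖



  a b c d e f g h
  ─────────────────
8│♜ ♞ ♝ ♛ ♚ ♝ ♞ ♜│8
7│♟ ♟ ♟ ♟ ♟ · ♟ ·│7
6│· · · · · · · ·│6
5│· · · ♘ · ♟ · ♟│5
4│· · · · · · · ·│4
3│· · · ♙ · · · ·│3
2│♙ ♙ ♙ · ♙ ♙ ♙ ♙│2
1│♖ · ♗ ♕ ♔ ♗ ♘ ♖│1
  ─────────────────
  a b c d e f g h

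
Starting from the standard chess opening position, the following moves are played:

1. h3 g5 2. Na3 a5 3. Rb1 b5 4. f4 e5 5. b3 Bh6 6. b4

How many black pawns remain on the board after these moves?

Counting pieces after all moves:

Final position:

  a b c d e f g h
  ─────────────────
8│♜ ♞ ♝ ♛ ♚ · ♞ ♜│8
7│· · ♟ ♟ · ♟ · ♟│7
6│· · · · · · · ♝│6
5│♟ ♟ · · ♟ · ♟ ·│5
4│· ♙ · · · ♙ · ·│4
3│♘ · · · · · · ♙│3
2│♙ · ♙ ♙ ♙ · ♙ ·│2
1│· ♖ ♗ ♕ ♔ ♗ ♘ ♖│1
  ─────────────────
  a b c d e f g h


8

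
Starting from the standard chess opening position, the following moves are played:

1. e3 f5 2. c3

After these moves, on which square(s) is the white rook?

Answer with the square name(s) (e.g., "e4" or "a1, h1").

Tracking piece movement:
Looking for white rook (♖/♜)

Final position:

  a b c d e f g h
  ─────────────────
8│♜ ♞ ♝ ♛ ♚ ♝ ♞ ♜│8
7│♟ ♟ ♟ ♟ ♟ · ♟ ♟│7
6│· · · · · · · ·│6
5│· · · · · ♟ · ·│5
4│· · · · · · · ·│4
3│· · ♙ · ♙ · · ·│3
2│♙ ♙ · ♙ · ♙ ♙ ♙│2
1│♖ ♘ ♗ ♕ ♔ ♗ ♘ ♖│1
  ─────────────────
  a b c d e f g h


a1, h1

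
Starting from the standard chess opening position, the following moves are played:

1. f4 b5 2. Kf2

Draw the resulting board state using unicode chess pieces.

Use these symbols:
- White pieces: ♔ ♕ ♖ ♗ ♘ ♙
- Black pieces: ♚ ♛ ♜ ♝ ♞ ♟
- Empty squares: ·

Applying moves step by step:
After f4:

♜ ♞ ♝ ♛ ♚ ♝ ♞ ♜
♟ ♟ ♟ ♟ ♟ ♟ ♟ ♟
· · · · · · · ·
· · · · · · · ·
· · · · · ♙ · ·
· · · · · · · ·
♙ ♙ ♙ ♙ ♙ · ♙ ♙
♖ ♘ ♗ ♕ ♔ ♗ ♘ ♖


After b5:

♜ ♞ ♝ ♛ ♚ ♝ ♞ ♜
♟ · ♟ ♟ ♟ ♟ ♟ ♟
· · · · · · · ·
· ♟ · · · · · ·
· · · · · ♙ · ·
· · · · · · · ·
♙ ♙ ♙ ♙ ♙ · ♙ ♙
♖ ♘ ♗ ♕ ♔ ♗ ♘ ♖


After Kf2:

♜ ♞ ♝ ♛ ♚ ♝ ♞ ♜
♟ · ♟ ♟ ♟ ♟ ♟ ♟
· · · · · · · ·
· ♟ · · · · · ·
· · · · · ♙ · ·
· · · · · · · ·
♙ ♙ ♙ ♙ ♙ ♔ ♙ ♙
♖ ♘ ♗ ♕ · ♗ ♘ ♖



  a b c d e f g h
  ─────────────────
8│♜ ♞ ♝ ♛ ♚ ♝ ♞ ♜│8
7│♟ · ♟ ♟ ♟ ♟ ♟ ♟│7
6│· · · · · · · ·│6
5│· ♟ · · · · · ·│5
4│· · · · · ♙ · ·│4
3│· · · · · · · ·│3
2│♙ ♙ ♙ ♙ ♙ ♔ ♙ ♙│2
1│♖ ♘ ♗ ♕ · ♗ ♘ ♖│1
  ─────────────────
  a b c d e f g h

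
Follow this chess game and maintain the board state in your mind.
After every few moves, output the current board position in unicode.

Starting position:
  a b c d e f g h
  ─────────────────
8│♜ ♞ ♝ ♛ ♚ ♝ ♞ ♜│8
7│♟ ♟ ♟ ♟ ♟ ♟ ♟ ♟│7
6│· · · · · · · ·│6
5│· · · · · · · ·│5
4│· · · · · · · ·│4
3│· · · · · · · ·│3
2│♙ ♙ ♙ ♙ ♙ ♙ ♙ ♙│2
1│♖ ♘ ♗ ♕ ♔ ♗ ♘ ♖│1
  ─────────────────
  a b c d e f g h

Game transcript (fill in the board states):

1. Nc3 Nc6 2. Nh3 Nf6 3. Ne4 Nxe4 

  a b c d e f g h
  ─────────────────
8│♜ · ♝ ♛ ♚ ♝ · ♜│8
7│♟ ♟ ♟ ♟ ♟ ♟ ♟ ♟│7
6│· · ♞ · · · · ·│6
5│· · · · · · · ·│5
4│· · · · ♞ · · ·│4
3│· · · · · · · ♘│3
2│♙ ♙ ♙ ♙ ♙ ♙ ♙ ♙│2
1│♖ · ♗ ♕ ♔ ♗ · ♖│1
  ─────────────────
  a b c d e f g h

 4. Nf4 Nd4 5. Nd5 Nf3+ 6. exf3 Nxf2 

  a b c d e f g h
  ─────────────────
8│♜ · ♝ ♛ ♚ ♝ · ♜│8
7│♟ ♟ ♟ ♟ ♟ ♟ ♟ ♟│7
6│· · · · · · · ·│6
5│· · · ♘ · · · ·│5
4│· · · · · · · ·│4
3│· · · · · ♙ · ·│3
2│♙ ♙ ♙ ♙ · ♞ ♙ ♙│2
1│♖ · ♗ ♕ ♔ ♗ · ♖│1
  ─────────────────
  a b c d e f g h

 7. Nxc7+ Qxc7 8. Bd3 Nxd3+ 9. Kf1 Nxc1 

  a b c d e f g h
  ─────────────────
8│♜ · ♝ · ♚ ♝ · ♜│8
7│♟ ♟ ♛ ♟ ♟ ♟ ♟ ♟│7
6│· · · · · · · ·│6
5│· · · · · · · ·│5
4│· · · · · · · ·│4
3│· · · · · ♙ · ·│3
2│♙ ♙ ♙ ♙ · · ♙ ♙│2
1│♖ · ♞ ♕ · ♔ · ♖│1
  ─────────────────
  a b c d e f g h

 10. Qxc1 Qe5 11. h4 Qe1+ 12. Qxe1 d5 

  a b c d e f g h
  ─────────────────
8│♜ · ♝ · ♚ ♝ · ♜│8
7│♟ ♟ · · ♟ ♟ ♟ ♟│7
6│· · · · · · · ·│6
5│· · · ♟ · · · ·│5
4│· · · · · · · ♙│4
3│· · · · · ♙ · ·│3
2│♙ ♙ ♙ ♙ · · ♙ ·│2
1│♖ · · · ♕ ♔ · ♖│1
  ─────────────────
  a b c d e f g h

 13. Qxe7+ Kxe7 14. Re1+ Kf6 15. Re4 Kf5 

  a b c d e f g h
  ─────────────────
8│♜ · ♝ · · ♝ · ♜│8
7│♟ ♟ · · · ♟ ♟ ♟│7
6│· · · · · · · ·│6
5│· · · ♟ · ♚ · ·│5
4│· · · · ♖ · · ♙│4
3│· · · · · ♙ · ·│3
2│♙ ♙ ♙ ♙ · · ♙ ·│2
1│· · · · · ♔ · ♖│1
  ─────────────────
  a b c d e f g h

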